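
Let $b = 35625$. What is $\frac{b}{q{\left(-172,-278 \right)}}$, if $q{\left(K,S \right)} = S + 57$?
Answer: $- \frac{35625}{221} \approx -161.2$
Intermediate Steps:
$q{\left(K,S \right)} = 57 + S$
$\frac{b}{q{\left(-172,-278 \right)}} = \frac{35625}{57 - 278} = \frac{35625}{-221} = 35625 \left(- \frac{1}{221}\right) = - \frac{35625}{221}$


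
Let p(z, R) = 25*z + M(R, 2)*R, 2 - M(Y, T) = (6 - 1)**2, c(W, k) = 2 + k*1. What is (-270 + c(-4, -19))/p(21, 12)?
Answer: -287/249 ≈ -1.1526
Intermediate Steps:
c(W, k) = 2 + k
M(Y, T) = -23 (M(Y, T) = 2 - (6 - 1)**2 = 2 - 1*5**2 = 2 - 1*25 = 2 - 25 = -23)
p(z, R) = -23*R + 25*z (p(z, R) = 25*z - 23*R = -23*R + 25*z)
(-270 + c(-4, -19))/p(21, 12) = (-270 + (2 - 19))/(-23*12 + 25*21) = (-270 - 17)/(-276 + 525) = -287/249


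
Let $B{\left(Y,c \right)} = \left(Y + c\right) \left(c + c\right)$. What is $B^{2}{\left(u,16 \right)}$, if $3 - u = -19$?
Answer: $1478656$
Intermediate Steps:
$u = 22$ ($u = 3 - -19 = 3 + 19 = 22$)
$B{\left(Y,c \right)} = 2 c \left(Y + c\right)$ ($B{\left(Y,c \right)} = \left(Y + c\right) 2 c = 2 c \left(Y + c\right)$)
$B^{2}{\left(u,16 \right)} = \left(2 \cdot 16 \left(22 + 16\right)\right)^{2} = \left(2 \cdot 16 \cdot 38\right)^{2} = 1216^{2} = 1478656$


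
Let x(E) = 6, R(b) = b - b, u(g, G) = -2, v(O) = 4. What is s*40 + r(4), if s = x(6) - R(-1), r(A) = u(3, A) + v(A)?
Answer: 242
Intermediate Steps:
R(b) = 0
r(A) = 2 (r(A) = -2 + 4 = 2)
s = 6 (s = 6 - 1*0 = 6 + 0 = 6)
s*40 + r(4) = 6*40 + 2 = 240 + 2 = 242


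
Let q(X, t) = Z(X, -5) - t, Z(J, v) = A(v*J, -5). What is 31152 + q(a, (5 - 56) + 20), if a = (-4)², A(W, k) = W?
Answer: 31103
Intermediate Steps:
Z(J, v) = J*v (Z(J, v) = v*J = J*v)
a = 16
q(X, t) = -t - 5*X (q(X, t) = X*(-5) - t = -5*X - t = -t - 5*X)
31152 + q(a, (5 - 56) + 20) = 31152 + (-((5 - 56) + 20) - 5*16) = 31152 + (-(-51 + 20) - 80) = 31152 + (-1*(-31) - 80) = 31152 + (31 - 80) = 31152 - 49 = 31103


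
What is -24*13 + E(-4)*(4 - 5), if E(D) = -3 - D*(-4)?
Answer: -293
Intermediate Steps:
E(D) = -3 + 4*D (E(D) = -3 - (-4)*D = -3 + 4*D)
-24*13 + E(-4)*(4 - 5) = -24*13 + (-3 + 4*(-4))*(4 - 5) = -312 + (-3 - 16)*(-1) = -312 - 19*(-1) = -312 + 19 = -293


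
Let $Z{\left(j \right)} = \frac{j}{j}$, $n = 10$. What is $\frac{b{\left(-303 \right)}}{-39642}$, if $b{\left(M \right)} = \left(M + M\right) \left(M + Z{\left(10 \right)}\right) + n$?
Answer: $- \frac{91511}{19821} \approx -4.6169$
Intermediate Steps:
$Z{\left(j \right)} = 1$
$b{\left(M \right)} = 10 + 2 M \left(1 + M\right)$ ($b{\left(M \right)} = \left(M + M\right) \left(M + 1\right) + 10 = 2 M \left(1 + M\right) + 10 = 10 + 2 M \left(1 + M\right)$)
$\frac{b{\left(-303 \right)}}{-39642} = \frac{10 + 2 \left(-303\right) + 2 \left(-303\right)^{2}}{-39642} = \left(10 - 606 + 2 \cdot 91809\right) \left(- \frac{1}{39642}\right) = \left(10 - 606 + 183618\right) \left(- \frac{1}{39642}\right) = 183022 \left(- \frac{1}{39642}\right) = - \frac{91511}{19821}$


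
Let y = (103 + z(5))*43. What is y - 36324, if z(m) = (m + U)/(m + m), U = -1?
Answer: -159389/5 ≈ -31878.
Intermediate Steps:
z(m) = (-1 + m)/(2*m) (z(m) = (m - 1)/(m + m) = (-1 + m)/((2*m)) = (-1 + m)*(1/(2*m)) = (-1 + m)/(2*m))
y = 22231/5 (y = (103 + (1/2)*(-1 + 5)/5)*43 = (103 + (1/2)*(1/5)*4)*43 = (103 + 2/5)*43 = (517/5)*43 = 22231/5 ≈ 4446.2)
y - 36324 = 22231/5 - 36324 = -159389/5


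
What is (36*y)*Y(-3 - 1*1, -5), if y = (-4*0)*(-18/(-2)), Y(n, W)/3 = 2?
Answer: 0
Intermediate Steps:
Y(n, W) = 6 (Y(n, W) = 3*2 = 6)
y = 0 (y = 0*(-18*(-½)) = 0*9 = 0)
(36*y)*Y(-3 - 1*1, -5) = (36*0)*6 = 0*6 = 0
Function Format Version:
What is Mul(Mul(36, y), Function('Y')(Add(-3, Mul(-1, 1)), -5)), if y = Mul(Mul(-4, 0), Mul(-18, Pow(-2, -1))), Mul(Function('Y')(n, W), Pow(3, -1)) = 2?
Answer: 0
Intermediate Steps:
Function('Y')(n, W) = 6 (Function('Y')(n, W) = Mul(3, 2) = 6)
y = 0 (y = Mul(0, Mul(-18, Rational(-1, 2))) = Mul(0, 9) = 0)
Mul(Mul(36, y), Function('Y')(Add(-3, Mul(-1, 1)), -5)) = Mul(Mul(36, 0), 6) = Mul(0, 6) = 0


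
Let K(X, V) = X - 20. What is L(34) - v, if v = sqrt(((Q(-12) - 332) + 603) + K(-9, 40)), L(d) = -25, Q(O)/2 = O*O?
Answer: -25 - sqrt(530) ≈ -48.022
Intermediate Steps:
Q(O) = 2*O**2 (Q(O) = 2*(O*O) = 2*O**2)
K(X, V) = -20 + X
v = sqrt(530) (v = sqrt(((2*(-12)**2 - 332) + 603) + (-20 - 9)) = sqrt(((2*144 - 332) + 603) - 29) = sqrt(((288 - 332) + 603) - 29) = sqrt((-44 + 603) - 29) = sqrt(559 - 29) = sqrt(530) ≈ 23.022)
L(34) - v = -25 - sqrt(530)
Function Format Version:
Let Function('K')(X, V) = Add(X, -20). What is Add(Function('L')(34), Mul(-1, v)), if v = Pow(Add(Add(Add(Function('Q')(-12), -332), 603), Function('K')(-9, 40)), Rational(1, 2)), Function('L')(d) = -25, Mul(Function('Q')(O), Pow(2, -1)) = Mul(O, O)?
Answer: Add(-25, Mul(-1, Pow(530, Rational(1, 2)))) ≈ -48.022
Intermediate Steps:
Function('Q')(O) = Mul(2, Pow(O, 2)) (Function('Q')(O) = Mul(2, Mul(O, O)) = Mul(2, Pow(O, 2)))
Function('K')(X, V) = Add(-20, X)
v = Pow(530, Rational(1, 2)) (v = Pow(Add(Add(Add(Mul(2, Pow(-12, 2)), -332), 603), Add(-20, -9)), Rational(1, 2)) = Pow(Add(Add(Add(Mul(2, 144), -332), 603), -29), Rational(1, 2)) = Pow(Add(Add(Add(288, -332), 603), -29), Rational(1, 2)) = Pow(Add(Add(-44, 603), -29), Rational(1, 2)) = Pow(Add(559, -29), Rational(1, 2)) = Pow(530, Rational(1, 2)) ≈ 23.022)
Add(Function('L')(34), Mul(-1, v)) = Add(-25, Mul(-1, Pow(530, Rational(1, 2))))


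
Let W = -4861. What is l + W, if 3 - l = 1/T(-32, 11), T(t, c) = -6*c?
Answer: -320627/66 ≈ -4858.0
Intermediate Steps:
l = 199/66 (l = 3 - 1/((-6*11)) = 3 - 1/(-66) = 3 - 1*(-1/66) = 3 + 1/66 = 199/66 ≈ 3.0152)
l + W = 199/66 - 4861 = -320627/66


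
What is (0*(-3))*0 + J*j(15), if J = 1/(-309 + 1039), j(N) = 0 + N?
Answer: 3/146 ≈ 0.020548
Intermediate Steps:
j(N) = N
J = 1/730 ≈ 0.0013699
(0*(-3))*0 + J*j(15) = (0*(-3))*0 + (1/730)*15 = 0*0 + 3/146 = 0 + 3/146 = 3/146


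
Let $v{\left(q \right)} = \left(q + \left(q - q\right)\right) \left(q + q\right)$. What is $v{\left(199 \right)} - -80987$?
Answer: $160189$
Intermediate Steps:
$v{\left(q \right)} = 2 q^{2}$ ($v{\left(q \right)} = \left(q + 0\right) 2 q = q 2 q = 2 q^{2}$)
$v{\left(199 \right)} - -80987 = 2 \cdot 199^{2} - -80987 = 2 \cdot 39601 + 80987 = 79202 + 80987 = 160189$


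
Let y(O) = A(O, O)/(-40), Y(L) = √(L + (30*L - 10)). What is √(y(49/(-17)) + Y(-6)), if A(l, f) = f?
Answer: √(8330 + 1618400*I)/340 ≈ 2.6526 + 2.639*I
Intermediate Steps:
Y(L) = √(-10 + 31*L) (Y(L) = √(L + (-10 + 30*L)) = √(-10 + 31*L))
y(O) = -O/40 (y(O) = O/(-40) = O*(-1/40) = -O/40)
√(y(49/(-17)) + Y(-6)) = √(-49/(40*(-17)) + √(-10 + 31*(-6))) = √(-49*(-1)/(40*17) + √(-10 - 186)) = √(-1/40*(-49/17) + √(-196)) = √(49/680 + 14*I)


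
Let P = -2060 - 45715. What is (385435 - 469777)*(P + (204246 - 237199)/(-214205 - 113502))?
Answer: 1320472603436424/327707 ≈ 4.0294e+9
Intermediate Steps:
P = -47775
(385435 - 469777)*(P + (204246 - 237199)/(-214205 - 113502)) = (385435 - 469777)*(-47775 + (204246 - 237199)/(-214205 - 113502)) = -84342*(-47775 - 32953/(-327707)) = -84342*(-47775 - 32953*(-1/327707)) = -84342*(-47775 + 32953/327707) = -84342*(-15656168972/327707) = 1320472603436424/327707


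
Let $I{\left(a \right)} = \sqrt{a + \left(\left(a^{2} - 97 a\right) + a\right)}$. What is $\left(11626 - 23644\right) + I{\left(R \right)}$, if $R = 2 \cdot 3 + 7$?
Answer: $-12018 + i \sqrt{1066} \approx -12018.0 + 32.65 i$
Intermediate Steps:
$R = 13$ ($R = 6 + 7 = 13$)
$I{\left(a \right)} = \sqrt{a^{2} - 95 a}$ ($I{\left(a \right)} = \sqrt{a + \left(a^{2} - 96 a\right)} = \sqrt{a^{2} - 95 a}$)
$\left(11626 - 23644\right) + I{\left(R \right)} = \left(11626 - 23644\right) + \sqrt{13 \left(-95 + 13\right)} = -12018 + \sqrt{13 \left(-82\right)} = -12018 + \sqrt{-1066} = -12018 + i \sqrt{1066}$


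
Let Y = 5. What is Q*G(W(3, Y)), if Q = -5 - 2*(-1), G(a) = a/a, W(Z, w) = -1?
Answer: -3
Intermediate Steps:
G(a) = 1
Q = -3 (Q = -5 + 2 = -3)
Q*G(W(3, Y)) = -3*1 = -3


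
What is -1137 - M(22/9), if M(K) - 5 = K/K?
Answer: -1143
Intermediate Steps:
M(K) = 6 (M(K) = 5 + K/K = 5 + 1 = 6)
-1137 - M(22/9) = -1137 - 1*6 = -1137 - 6 = -1143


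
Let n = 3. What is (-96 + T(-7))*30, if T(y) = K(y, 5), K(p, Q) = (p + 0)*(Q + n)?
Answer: -4560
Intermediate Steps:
K(p, Q) = p*(3 + Q) (K(p, Q) = (p + 0)*(Q + 3) = p*(3 + Q))
T(y) = 8*y (T(y) = y*(3 + 5) = y*8 = 8*y)
(-96 + T(-7))*30 = (-96 + 8*(-7))*30 = (-96 - 56)*30 = -152*30 = -4560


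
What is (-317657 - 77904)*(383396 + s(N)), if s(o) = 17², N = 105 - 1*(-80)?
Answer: -151770822285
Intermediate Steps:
N = 185 (N = 105 + 80 = 185)
s(o) = 289
(-317657 - 77904)*(383396 + s(N)) = (-317657 - 77904)*(383396 + 289) = -395561*383685 = -151770822285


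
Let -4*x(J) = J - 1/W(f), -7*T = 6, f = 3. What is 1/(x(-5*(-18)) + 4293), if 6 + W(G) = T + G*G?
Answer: 60/256237 ≈ 0.00023416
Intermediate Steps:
T = -6/7 (T = -⅐*6 = -6/7 ≈ -0.85714)
W(G) = -48/7 + G² (W(G) = -6 + (-6/7 + G*G) = -6 + (-6/7 + G²) = -48/7 + G²)
x(J) = 7/60 - J/4 (x(J) = -(J - 1/(-48/7 + 3²))/4 = -(J - 1/(-48/7 + 9))/4 = -(J - 1/15/7)/4 = -(J - 1*7/15)/4 = -(J - 7/15)/4 = -(-7/15 + J)/4 = 7/60 - J/4)
1/(x(-5*(-18)) + 4293) = 1/((7/60 - (-5)*(-18)/4) + 4293) = 1/((7/60 - ¼*90) + 4293) = 1/((7/60 - 45/2) + 4293) = 1/(-1343/60 + 4293) = 1/(256237/60) = 60/256237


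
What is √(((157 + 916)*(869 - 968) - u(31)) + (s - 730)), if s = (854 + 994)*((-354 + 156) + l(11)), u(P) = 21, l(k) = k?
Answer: I*√452554 ≈ 672.72*I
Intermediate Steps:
s = -345576 (s = (854 + 994)*((-354 + 156) + 11) = 1848*(-198 + 11) = 1848*(-187) = -345576)
√(((157 + 916)*(869 - 968) - u(31)) + (s - 730)) = √(((157 + 916)*(869 - 968) - 1*21) + (-345576 - 730)) = √((1073*(-99) - 21) - 346306) = √((-106227 - 21) - 346306) = √(-106248 - 346306) = √(-452554) = I*√452554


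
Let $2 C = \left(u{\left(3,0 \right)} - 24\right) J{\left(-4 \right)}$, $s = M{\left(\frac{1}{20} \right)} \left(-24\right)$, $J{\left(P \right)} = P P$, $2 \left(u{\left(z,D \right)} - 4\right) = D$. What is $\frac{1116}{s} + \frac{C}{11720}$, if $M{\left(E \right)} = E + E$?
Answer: $- \frac{136249}{293} \approx -465.01$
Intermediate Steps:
$M{\left(E \right)} = 2 E$
$u{\left(z,D \right)} = 4 + \frac{D}{2}$
$J{\left(P \right)} = P^{2}$
$s = - \frac{12}{5}$ ($s = \frac{2}{20} \left(-24\right) = 2 \cdot \frac{1}{20} \left(-24\right) = \frac{1}{10} \left(-24\right) = - \frac{12}{5} \approx -2.4$)
$C = -160$ ($C = \frac{\left(\left(4 + \frac{1}{2} \cdot 0\right) - 24\right) \left(-4\right)^{2}}{2} = \frac{\left(\left(4 + 0\right) - 24\right) 16}{2} = \frac{\left(4 - 24\right) 16}{2} = \frac{\left(-20\right) 16}{2} = \frac{1}{2} \left(-320\right) = -160$)
$\frac{1116}{s} + \frac{C}{11720} = \frac{1116}{- \frac{12}{5}} - \frac{160}{11720} = 1116 \left(- \frac{5}{12}\right) - \frac{4}{293} = -465 - \frac{4}{293} = - \frac{136249}{293}$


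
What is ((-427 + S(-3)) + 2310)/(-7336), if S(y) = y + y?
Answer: -1877/7336 ≈ -0.25586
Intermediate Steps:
S(y) = 2*y
((-427 + S(-3)) + 2310)/(-7336) = ((-427 + 2*(-3)) + 2310)/(-7336) = ((-427 - 6) + 2310)*(-1/7336) = (-433 + 2310)*(-1/7336) = 1877*(-1/7336) = -1877/7336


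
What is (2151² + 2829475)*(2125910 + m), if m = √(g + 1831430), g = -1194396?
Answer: 15851371711160 + 7456276*√637034 ≈ 1.5857e+13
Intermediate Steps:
m = √637034 (m = √(-1194396 + 1831430) = √637034 ≈ 798.14)
(2151² + 2829475)*(2125910 + m) = (2151² + 2829475)*(2125910 + √637034) = (4626801 + 2829475)*(2125910 + √637034) = 7456276*(2125910 + √637034) = 15851371711160 + 7456276*√637034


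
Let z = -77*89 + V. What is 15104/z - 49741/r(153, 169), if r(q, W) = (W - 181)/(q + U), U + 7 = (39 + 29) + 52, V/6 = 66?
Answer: 42716535097/38742 ≈ 1.1026e+6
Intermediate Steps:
V = 396 (V = 6*66 = 396)
U = 113 (U = -7 + ((39 + 29) + 52) = -7 + (68 + 52) = -7 + 120 = 113)
r(q, W) = (-181 + W)/(113 + q) (r(q, W) = (W - 181)/(q + 113) = (-181 + W)/(113 + q))
z = -6457 (z = -77*89 + 396 = -6853 + 396 = -6457)
15104/z - 49741/r(153, 169) = 15104/(-6457) - 49741*(113 + 153)/(-181 + 169) = 15104*(-1/6457) - 49741/(-12/266) = -15104/6457 - 49741/((1/266)*(-12)) = -15104/6457 - 49741/(-6/133) = -15104/6457 - 49741*(-133/6) = -15104/6457 + 6615553/6 = 42716535097/38742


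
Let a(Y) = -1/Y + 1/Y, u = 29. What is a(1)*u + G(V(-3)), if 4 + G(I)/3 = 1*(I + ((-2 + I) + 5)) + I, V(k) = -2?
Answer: -21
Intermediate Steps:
G(I) = -3 + 9*I (G(I) = -12 + 3*(1*(I + ((-2 + I) + 5)) + I) = -12 + 3*(1*(I + (3 + I)) + I) = -12 + 3*(1*(3 + 2*I) + I) = -12 + 3*((3 + 2*I) + I) = -12 + 3*(3 + 3*I) = -12 + (9 + 9*I) = -3 + 9*I)
a(Y) = 0 (a(Y) = -1/Y + 1/Y = 0)
a(1)*u + G(V(-3)) = 0*29 + (-3 + 9*(-2)) = 0 + (-3 - 18) = 0 - 21 = -21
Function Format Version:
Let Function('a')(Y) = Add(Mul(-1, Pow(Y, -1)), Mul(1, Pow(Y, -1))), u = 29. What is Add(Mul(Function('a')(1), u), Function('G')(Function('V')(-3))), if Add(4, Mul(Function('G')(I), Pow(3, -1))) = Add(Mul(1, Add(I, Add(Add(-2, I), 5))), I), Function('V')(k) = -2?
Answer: -21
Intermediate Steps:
Function('G')(I) = Add(-3, Mul(9, I)) (Function('G')(I) = Add(-12, Mul(3, Add(Mul(1, Add(I, Add(Add(-2, I), 5))), I))) = Add(-12, Mul(3, Add(Mul(1, Add(I, Add(3, I))), I))) = Add(-12, Mul(3, Add(Mul(1, Add(3, Mul(2, I))), I))) = Add(-12, Mul(3, Add(Add(3, Mul(2, I)), I))) = Add(-12, Mul(3, Add(3, Mul(3, I)))) = Add(-12, Add(9, Mul(9, I))) = Add(-3, Mul(9, I)))
Function('a')(Y) = 0 (Function('a')(Y) = Add(Mul(-1, Pow(Y, -1)), Pow(Y, -1)) = 0)
Add(Mul(Function('a')(1), u), Function('G')(Function('V')(-3))) = Add(Mul(0, 29), Add(-3, Mul(9, -2))) = Add(0, Add(-3, -18)) = Add(0, -21) = -21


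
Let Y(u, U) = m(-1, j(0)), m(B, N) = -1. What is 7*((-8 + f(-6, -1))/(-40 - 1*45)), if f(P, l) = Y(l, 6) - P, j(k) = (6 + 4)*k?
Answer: 21/85 ≈ 0.24706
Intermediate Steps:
j(k) = 10*k
Y(u, U) = -1
f(P, l) = -1 - P
7*((-8 + f(-6, -1))/(-40 - 1*45)) = 7*((-8 + (-1 - 1*(-6)))/(-40 - 1*45)) = 7*((-8 + (-1 + 6))/(-40 - 45)) = 7*((-8 + 5)/(-85)) = 7*(-3*(-1/85)) = 7*(3/85) = 21/85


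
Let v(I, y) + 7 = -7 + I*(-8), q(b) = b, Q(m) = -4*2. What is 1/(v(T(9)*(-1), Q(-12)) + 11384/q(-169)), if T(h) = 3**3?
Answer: 169/22754 ≈ 0.0074273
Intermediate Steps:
Q(m) = -8
T(h) = 27
v(I, y) = -14 - 8*I (v(I, y) = -7 + (-7 + I*(-8)) = -7 + (-7 - 8*I) = -14 - 8*I)
1/(v(T(9)*(-1), Q(-12)) + 11384/q(-169)) = 1/((-14 - 216*(-1)) + 11384/(-169)) = 1/((-14 - 8*(-27)) + 11384*(-1/169)) = 1/((-14 + 216) - 11384/169) = 1/(202 - 11384/169) = 1/(22754/169) = 169/22754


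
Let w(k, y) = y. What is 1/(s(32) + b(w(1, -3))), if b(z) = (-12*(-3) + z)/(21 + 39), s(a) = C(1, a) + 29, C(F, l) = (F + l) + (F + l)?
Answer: 20/1911 ≈ 0.010466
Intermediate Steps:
C(F, l) = 2*F + 2*l
s(a) = 31 + 2*a (s(a) = (2*1 + 2*a) + 29 = (2 + 2*a) + 29 = 31 + 2*a)
b(z) = 3/5 + z/60 (b(z) = (36 + z)/60 = (36 + z)*(1/60) = 3/5 + z/60)
1/(s(32) + b(w(1, -3))) = 1/((31 + 2*32) + (3/5 + (1/60)*(-3))) = 1/((31 + 64) + (3/5 - 1/20)) = 1/(95 + 11/20) = 1/(1911/20) = 20/1911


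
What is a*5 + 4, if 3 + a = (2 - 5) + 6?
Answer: 4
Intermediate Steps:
a = 0 (a = -3 + ((2 - 5) + 6) = -3 + (-3 + 6) = -3 + 3 = 0)
a*5 + 4 = 0*5 + 4 = 0 + 4 = 4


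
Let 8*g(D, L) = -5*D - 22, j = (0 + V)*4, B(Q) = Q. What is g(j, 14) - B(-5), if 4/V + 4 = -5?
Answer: 121/36 ≈ 3.3611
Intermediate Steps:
V = -4/9 (V = 4/(-4 - 5) = 4/(-9) = 4*(-1/9) = -4/9 ≈ -0.44444)
j = -16/9 (j = (0 - 4/9)*4 = -4/9*4 = -16/9 ≈ -1.7778)
g(D, L) = -11/4 - 5*D/8 (g(D, L) = (-5*D - 22)/8 = (-22 - 5*D)/8 = -11/4 - 5*D/8)
g(j, 14) - B(-5) = (-11/4 - 5/8*(-16/9)) - 1*(-5) = (-11/4 + 10/9) + 5 = -59/36 + 5 = 121/36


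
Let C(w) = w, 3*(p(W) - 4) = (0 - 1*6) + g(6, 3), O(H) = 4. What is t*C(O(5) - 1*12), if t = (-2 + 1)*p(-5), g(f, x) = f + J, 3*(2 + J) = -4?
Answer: 208/9 ≈ 23.111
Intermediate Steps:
J = -10/3 (J = -2 + (⅓)*(-4) = -2 - 4/3 = -10/3 ≈ -3.3333)
g(f, x) = -10/3 + f (g(f, x) = f - 10/3 = -10/3 + f)
p(W) = 26/9 (p(W) = 4 + ((0 - 1*6) + (-10/3 + 6))/3 = 4 + ((0 - 6) + 8/3)/3 = 4 + (-6 + 8/3)/3 = 4 + (⅓)*(-10/3) = 4 - 10/9 = 26/9)
t = -26/9 (t = (-2 + 1)*(26/9) = -1*26/9 = -26/9 ≈ -2.8889)
t*C(O(5) - 1*12) = -26*(4 - 1*12)/9 = -26*(4 - 12)/9 = -26/9*(-8) = 208/9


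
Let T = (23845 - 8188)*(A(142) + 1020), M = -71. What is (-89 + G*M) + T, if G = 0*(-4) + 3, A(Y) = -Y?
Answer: 13746544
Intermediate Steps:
G = 3 (G = 0 + 3 = 3)
T = 13746846 (T = (23845 - 8188)*(-1*142 + 1020) = 15657*(-142 + 1020) = 15657*878 = 13746846)
(-89 + G*M) + T = (-89 + 3*(-71)) + 13746846 = (-89 - 213) + 13746846 = -302 + 13746846 = 13746544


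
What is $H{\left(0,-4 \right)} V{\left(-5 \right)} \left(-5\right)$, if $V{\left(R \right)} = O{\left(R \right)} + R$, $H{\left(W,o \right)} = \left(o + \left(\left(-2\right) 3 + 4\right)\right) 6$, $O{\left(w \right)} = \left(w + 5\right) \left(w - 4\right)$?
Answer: $-900$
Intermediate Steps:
$O{\left(w \right)} = \left(-4 + w\right) \left(5 + w\right)$ ($O{\left(w \right)} = \left(5 + w\right) \left(-4 + w\right) = \left(-4 + w\right) \left(5 + w\right)$)
$H{\left(W,o \right)} = -12 + 6 o$ ($H{\left(W,o \right)} = \left(o + \left(-6 + 4\right)\right) 6 = \left(o - 2\right) 6 = \left(-2 + o\right) 6 = -12 + 6 o$)
$V{\left(R \right)} = -20 + R^{2} + 2 R$ ($V{\left(R \right)} = \left(-20 + R + R^{2}\right) + R = -20 + R^{2} + 2 R$)
$H{\left(0,-4 \right)} V{\left(-5 \right)} \left(-5\right) = \left(-12 + 6 \left(-4\right)\right) \left(-20 + \left(-5\right)^{2} + 2 \left(-5\right)\right) \left(-5\right) = \left(-12 - 24\right) \left(-20 + 25 - 10\right) \left(-5\right) = \left(-36\right) \left(-5\right) \left(-5\right) = 180 \left(-5\right) = -900$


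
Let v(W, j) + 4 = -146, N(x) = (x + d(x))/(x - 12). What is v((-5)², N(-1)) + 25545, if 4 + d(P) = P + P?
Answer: 25395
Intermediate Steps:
d(P) = -4 + 2*P (d(P) = -4 + (P + P) = -4 + 2*P)
N(x) = (-4 + 3*x)/(-12 + x) (N(x) = (x + (-4 + 2*x))/(x - 12) = (-4 + 3*x)/(-12 + x))
v(W, j) = -150 (v(W, j) = -4 - 146 = -150)
v((-5)², N(-1)) + 25545 = -150 + 25545 = 25395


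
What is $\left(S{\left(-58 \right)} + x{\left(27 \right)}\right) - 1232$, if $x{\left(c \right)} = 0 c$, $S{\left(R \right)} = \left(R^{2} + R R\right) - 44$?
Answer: $5452$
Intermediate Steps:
$S{\left(R \right)} = -44 + 2 R^{2}$ ($S{\left(R \right)} = \left(R^{2} + R^{2}\right) - 44 = 2 R^{2} - 44 = -44 + 2 R^{2}$)
$x{\left(c \right)} = 0$
$\left(S{\left(-58 \right)} + x{\left(27 \right)}\right) - 1232 = \left(\left(-44 + 2 \left(-58\right)^{2}\right) + 0\right) - 1232 = \left(\left(-44 + 2 \cdot 3364\right) + 0\right) - 1232 = \left(\left(-44 + 6728\right) + 0\right) - 1232 = \left(6684 + 0\right) - 1232 = 6684 - 1232 = 5452$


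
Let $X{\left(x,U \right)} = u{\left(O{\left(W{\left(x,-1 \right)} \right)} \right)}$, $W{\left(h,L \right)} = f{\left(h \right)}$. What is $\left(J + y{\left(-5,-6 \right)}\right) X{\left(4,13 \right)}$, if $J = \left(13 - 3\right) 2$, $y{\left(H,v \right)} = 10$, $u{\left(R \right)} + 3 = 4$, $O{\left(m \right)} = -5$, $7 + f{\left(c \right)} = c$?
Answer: $30$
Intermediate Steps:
$f{\left(c \right)} = -7 + c$
$W{\left(h,L \right)} = -7 + h$
$u{\left(R \right)} = 1$ ($u{\left(R \right)} = -3 + 4 = 1$)
$X{\left(x,U \right)} = 1$
$J = 20$ ($J = \left(13 - 3\right) 2 = 10 \cdot 2 = 20$)
$\left(J + y{\left(-5,-6 \right)}\right) X{\left(4,13 \right)} = \left(20 + 10\right) 1 = 30 \cdot 1 = 30$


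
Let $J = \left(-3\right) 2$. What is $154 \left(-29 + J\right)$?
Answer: $-5390$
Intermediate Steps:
$J = -6$
$154 \left(-29 + J\right) = 154 \left(-29 - 6\right) = 154 \left(-35\right) = -5390$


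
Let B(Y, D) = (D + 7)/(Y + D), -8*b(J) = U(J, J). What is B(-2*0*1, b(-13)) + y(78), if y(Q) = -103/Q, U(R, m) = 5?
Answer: -4493/390 ≈ -11.521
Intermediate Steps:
b(J) = -5/8 (b(J) = -⅛*5 = -5/8)
B(Y, D) = (7 + D)/(D + Y)
B(-2*0*1, b(-13)) + y(78) = (7 - 5/8)/(-5/8 - 2*0*1) - 103/78 = (51/8)/(-5/8 + 0*1) - 103*1/78 = (51/8)/(-5/8 + 0) - 103/78 = (51/8)/(-5/8) - 103/78 = -8/5*51/8 - 103/78 = -51/5 - 103/78 = -4493/390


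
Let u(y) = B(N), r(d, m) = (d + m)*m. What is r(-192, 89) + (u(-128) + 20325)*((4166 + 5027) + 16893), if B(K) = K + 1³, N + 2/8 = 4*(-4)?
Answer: 1059581943/2 ≈ 5.2979e+8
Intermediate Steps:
N = -65/4 (N = -¼ + 4*(-4) = -¼ - 16 = -65/4 ≈ -16.250)
r(d, m) = m*(d + m)
B(K) = 1 + K (B(K) = K + 1 = 1 + K)
u(y) = -61/4 (u(y) = 1 - 65/4 = -61/4)
r(-192, 89) + (u(-128) + 20325)*((4166 + 5027) + 16893) = 89*(-192 + 89) + (-61/4 + 20325)*((4166 + 5027) + 16893) = 89*(-103) + 81239*(9193 + 16893)/4 = -9167 + (81239/4)*26086 = -9167 + 1059600277/2 = 1059581943/2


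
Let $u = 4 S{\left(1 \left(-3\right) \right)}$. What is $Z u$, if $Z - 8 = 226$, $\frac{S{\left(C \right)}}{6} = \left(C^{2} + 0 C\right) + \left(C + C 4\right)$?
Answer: $-33696$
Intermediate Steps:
$S{\left(C \right)} = 6 C^{2} + 30 C$ ($S{\left(C \right)} = 6 \left(\left(C^{2} + 0 C\right) + \left(C + C 4\right)\right) = 6 \left(\left(C^{2} + 0\right) + \left(C + 4 C\right)\right) = 6 \left(C^{2} + 5 C\right) = 6 C^{2} + 30 C$)
$Z = 234$ ($Z = 8 + 226 = 234$)
$u = -144$ ($u = 4 \cdot 6 \cdot 1 \left(-3\right) \left(5 + 1 \left(-3\right)\right) = 4 \cdot 6 \left(-3\right) \left(5 - 3\right) = 4 \cdot 6 \left(-3\right) 2 = 4 \left(-36\right) = -144$)
$Z u = 234 \left(-144\right) = -33696$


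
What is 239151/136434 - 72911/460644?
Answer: 16702655645/10474583916 ≈ 1.5946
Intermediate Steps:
239151/136434 - 72911/460644 = 239151*(1/136434) - 72911*1/460644 = 79717/45478 - 72911/460644 = 16702655645/10474583916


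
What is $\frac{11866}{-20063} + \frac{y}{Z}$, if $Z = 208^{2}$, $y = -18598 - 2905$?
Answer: $- \frac{944785313}{868005632} \approx -1.0885$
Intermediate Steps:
$y = -21503$ ($y = -18598 - 2905 = -21503$)
$Z = 43264$
$\frac{11866}{-20063} + \frac{y}{Z} = \frac{11866}{-20063} - \frac{21503}{43264} = 11866 \left(- \frac{1}{20063}\right) - \frac{21503}{43264} = - \frac{11866}{20063} - \frac{21503}{43264} = - \frac{944785313}{868005632}$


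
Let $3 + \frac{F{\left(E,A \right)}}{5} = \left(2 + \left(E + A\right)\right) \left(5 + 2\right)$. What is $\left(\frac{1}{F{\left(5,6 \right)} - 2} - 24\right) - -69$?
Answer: $\frac{19711}{438} \approx 45.002$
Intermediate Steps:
$F{\left(E,A \right)} = 55 + 35 A + 35 E$ ($F{\left(E,A \right)} = -15 + 5 \left(2 + \left(E + A\right)\right) \left(5 + 2\right) = -15 + 5 \left(2 + \left(A + E\right)\right) 7 = -15 + 5 \left(2 + A + E\right) 7 = -15 + 5 \left(14 + 7 A + 7 E\right) = -15 + \left(70 + 35 A + 35 E\right) = 55 + 35 A + 35 E$)
$\left(\frac{1}{F{\left(5,6 \right)} - 2} - 24\right) - -69 = \left(\frac{1}{\left(55 + 35 \cdot 6 + 35 \cdot 5\right) - 2} - 24\right) - -69 = \left(\frac{1}{\left(55 + 210 + 175\right) - 2} - 24\right) + 69 = \left(\frac{1}{440 - 2} - 24\right) + 69 = \left(\frac{1}{438} - 24\right) + 69 = - \frac{10511}{438} + 69 = \frac{19711}{438}$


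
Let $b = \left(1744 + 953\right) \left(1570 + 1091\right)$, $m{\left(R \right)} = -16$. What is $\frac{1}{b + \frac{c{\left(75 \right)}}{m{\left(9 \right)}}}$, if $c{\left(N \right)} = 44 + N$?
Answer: $\frac{16}{114827353} \approx 1.3934 \cdot 10^{-7}$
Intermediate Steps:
$b = 7176717$ ($b = 2697 \cdot 2661 = 7176717$)
$\frac{1}{b + \frac{c{\left(75 \right)}}{m{\left(9 \right)}}} = \frac{1}{7176717 + \frac{44 + 75}{-16}} = \frac{1}{7176717 + 119 \left(- \frac{1}{16}\right)} = \frac{1}{7176717 - \frac{119}{16}} = \frac{1}{\frac{114827353}{16}} = \frac{16}{114827353}$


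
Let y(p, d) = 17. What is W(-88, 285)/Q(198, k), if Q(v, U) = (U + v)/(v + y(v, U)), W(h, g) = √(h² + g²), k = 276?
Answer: 215*√88969/474 ≈ 135.29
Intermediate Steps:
W(h, g) = √(g² + h²)
Q(v, U) = (U + v)/(17 + v) (Q(v, U) = (U + v)/(v + 17) = (U + v)/(17 + v))
W(-88, 285)/Q(198, k) = √(285² + (-88)²)/(((276 + 198)/(17 + 198))) = √(81225 + 7744)/((474/215)) = √88969/(((1/215)*474)) = √88969/(474/215) = √88969*(215/474) = 215*√88969/474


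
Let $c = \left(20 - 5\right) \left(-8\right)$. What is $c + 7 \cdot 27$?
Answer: $69$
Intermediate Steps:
$c = -120$ ($c = \left(20 - 5\right) \left(-8\right) = 15 \left(-8\right) = -120$)
$c + 7 \cdot 27 = -120 + 7 \cdot 27 = -120 + 189 = 69$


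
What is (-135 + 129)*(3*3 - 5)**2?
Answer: -96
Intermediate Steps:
(-135 + 129)*(3*3 - 5)**2 = -6*(9 - 5)**2 = -6*4**2 = -6*16 = -96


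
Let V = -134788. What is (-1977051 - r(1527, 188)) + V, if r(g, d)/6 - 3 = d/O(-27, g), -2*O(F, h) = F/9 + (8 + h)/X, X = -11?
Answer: -206963537/98 ≈ -2.1119e+6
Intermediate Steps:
O(F, h) = 4/11 - F/18 + h/22 (O(F, h) = -(F/9 + (8 + h)/(-11))/2 = -(F*(1/9) + (8 + h)*(-1/11))/2 = -(F/9 + (-8/11 - h/11))/2 = -(-8/11 - h/11 + F/9)/2 = 4/11 - F/18 + h/22)
r(g, d) = 18 + 6*d/(41/22 + g/22) (r(g, d) = 18 + 6*(d/(4/11 - 1/18*(-27) + g/22)) = 18 + 6*(d/(4/11 + 3/2 + g/22)) = 18 + 6*(d/(41/22 + g/22)) = 18 + 6*d/(41/22 + g/22))
(-1977051 - r(1527, 188)) + V = (-1977051 - 6*(123 + 3*1527 + 22*188)/(41 + 1527)) - 134788 = (-1977051 - 6*(123 + 4581 + 4136)/1568) - 134788 = (-1977051 - 6*8840/1568) - 134788 = (-1977051 - 1*3315/98) - 134788 = (-1977051 - 3315/98) - 134788 = -193754313/98 - 134788 = -206963537/98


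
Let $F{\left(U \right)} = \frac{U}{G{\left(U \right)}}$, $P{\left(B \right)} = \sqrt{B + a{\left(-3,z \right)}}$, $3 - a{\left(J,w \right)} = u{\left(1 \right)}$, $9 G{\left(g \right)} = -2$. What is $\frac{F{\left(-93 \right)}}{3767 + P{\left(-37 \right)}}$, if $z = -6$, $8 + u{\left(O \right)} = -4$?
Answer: $\frac{3152979}{28380622} - \frac{837 i \sqrt{22}}{28380622} \approx 0.1111 - 0.00013833 i$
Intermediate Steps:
$u{\left(O \right)} = -12$ ($u{\left(O \right)} = -8 - 4 = -12$)
$G{\left(g \right)} = - \frac{2}{9}$ ($G{\left(g \right)} = \frac{1}{9} \left(-2\right) = - \frac{2}{9}$)
$a{\left(J,w \right)} = 15$ ($a{\left(J,w \right)} = 3 - -12 = 3 + 12 = 15$)
$P{\left(B \right)} = \sqrt{15 + B}$ ($P{\left(B \right)} = \sqrt{B + 15} = \sqrt{15 + B}$)
$F{\left(U \right)} = - \frac{9 U}{2}$ ($F{\left(U \right)} = \frac{U}{- \frac{2}{9}} = U \left(- \frac{9}{2}\right) = - \frac{9 U}{2}$)
$\frac{F{\left(-93 \right)}}{3767 + P{\left(-37 \right)}} = \frac{\left(- \frac{9}{2}\right) \left(-93\right)}{3767 + \sqrt{15 - 37}} = \frac{837}{2 \left(3767 + \sqrt{-22}\right)} = \frac{837}{2 \left(3767 + i \sqrt{22}\right)}$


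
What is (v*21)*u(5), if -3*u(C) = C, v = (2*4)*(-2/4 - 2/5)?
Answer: 252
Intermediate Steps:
v = -36/5 (v = 8*(-2*1/4 - 2*1/5) = 8*(-1/2 - 2/5) = 8*(-9/10) = -36/5 ≈ -7.2000)
u(C) = -C/3
(v*21)*u(5) = (-36/5*21)*(-1/3*5) = -756/5*(-5/3) = 252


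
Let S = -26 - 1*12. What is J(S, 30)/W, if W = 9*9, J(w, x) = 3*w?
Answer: -38/27 ≈ -1.4074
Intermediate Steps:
S = -38 (S = -26 - 12 = -38)
W = 81
J(S, 30)/W = (3*(-38))/81 = -114*1/81 = -38/27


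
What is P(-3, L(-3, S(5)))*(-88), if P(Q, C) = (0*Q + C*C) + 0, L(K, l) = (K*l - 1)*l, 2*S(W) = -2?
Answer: -352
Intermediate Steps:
S(W) = -1 (S(W) = (½)*(-2) = -1)
L(K, l) = l*(-1 + K*l) (L(K, l) = (-1 + K*l)*l = l*(-1 + K*l))
P(Q, C) = C² (P(Q, C) = (0 + C²) + 0 = C² + 0 = C²)
P(-3, L(-3, S(5)))*(-88) = (-(-1 - 3*(-1)))²*(-88) = (-(-1 + 3))²*(-88) = (-1*2)²*(-88) = (-2)²*(-88) = 4*(-88) = -352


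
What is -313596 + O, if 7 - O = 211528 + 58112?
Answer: -583229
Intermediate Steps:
O = -269633 (O = 7 - (211528 + 58112) = 7 - 1*269640 = 7 - 269640 = -269633)
-313596 + O = -313596 - 269633 = -583229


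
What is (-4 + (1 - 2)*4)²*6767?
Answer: 433088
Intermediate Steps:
(-4 + (1 - 2)*4)²*6767 = (-4 - 1*4)²*6767 = (-4 - 4)²*6767 = (-8)²*6767 = 64*6767 = 433088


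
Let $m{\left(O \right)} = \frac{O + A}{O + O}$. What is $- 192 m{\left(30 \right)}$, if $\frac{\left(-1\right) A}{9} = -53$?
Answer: $- \frac{8112}{5} \approx -1622.4$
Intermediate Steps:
$A = 477$ ($A = \left(-9\right) \left(-53\right) = 477$)
$m{\left(O \right)} = \frac{477 + O}{2 O}$ ($m{\left(O \right)} = \frac{O + 477}{O + O} = \frac{477 + O}{2 O}$)
$- 192 m{\left(30 \right)} = - 192 \frac{477 + 30}{2 \cdot 30} = - 192 \cdot \frac{1}{2} \cdot \frac{1}{30} \cdot 507 = \left(-192\right) \frac{169}{20} = - \frac{8112}{5}$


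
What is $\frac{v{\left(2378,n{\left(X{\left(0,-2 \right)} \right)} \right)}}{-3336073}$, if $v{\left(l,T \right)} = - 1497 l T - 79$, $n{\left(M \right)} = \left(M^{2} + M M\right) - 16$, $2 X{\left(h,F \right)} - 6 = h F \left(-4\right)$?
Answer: $\frac{7119811}{3336073} \approx 2.1342$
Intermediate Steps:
$X{\left(h,F \right)} = 3 - 2 F h$ ($X{\left(h,F \right)} = 3 + \frac{h F \left(-4\right)}{2} = 3 + \frac{F h \left(-4\right)}{2} = 3 + \frac{\left(-4\right) F h}{2} = 3 - 2 F h$)
$n{\left(M \right)} = -16 + 2 M^{2}$ ($n{\left(M \right)} = \left(M^{2} + M^{2}\right) - 16 = 2 M^{2} - 16 = -16 + 2 M^{2}$)
$v{\left(l,T \right)} = -79 - 1497 T l$ ($v{\left(l,T \right)} = - 1497 T l - 79 = -79 - 1497 T l$)
$\frac{v{\left(2378,n{\left(X{\left(0,-2 \right)} \right)} \right)}}{-3336073} = \frac{-79 - 1497 \left(-16 + 2 \left(3 - \left(-4\right) 0\right)^{2}\right) 2378}{-3336073} = \left(-79 - 1497 \left(-16 + 2 \left(3 + 0\right)^{2}\right) 2378\right) \left(- \frac{1}{3336073}\right) = \left(-79 - 1497 \left(-16 + 2 \cdot 3^{2}\right) 2378\right) \left(- \frac{1}{3336073}\right) = \left(-79 - 1497 \left(-16 + 2 \cdot 9\right) 2378\right) \left(- \frac{1}{3336073}\right) = \left(-79 - 1497 \left(-16 + 18\right) 2378\right) \left(- \frac{1}{3336073}\right) = \left(-79 - 2994 \cdot 2378\right) \left(- \frac{1}{3336073}\right) = \left(-79 - 7119732\right) \left(- \frac{1}{3336073}\right) = \left(-7119811\right) \left(- \frac{1}{3336073}\right) = \frac{7119811}{3336073}$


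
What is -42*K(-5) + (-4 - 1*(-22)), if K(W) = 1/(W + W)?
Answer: 111/5 ≈ 22.200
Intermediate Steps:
K(W) = 1/(2*W)
-42*K(-5) + (-4 - 1*(-22)) = -21/(-5) + (-4 - 1*(-22)) = -21*(-1)/5 + (-4 + 22) = -42*(-1/10) + 18 = 21/5 + 18 = 111/5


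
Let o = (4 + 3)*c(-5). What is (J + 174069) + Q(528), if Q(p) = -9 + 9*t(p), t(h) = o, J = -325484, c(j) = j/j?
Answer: -151361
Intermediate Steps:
c(j) = 1
o = 7 (o = (4 + 3)*1 = 7*1 = 7)
t(h) = 7
Q(p) = 54 (Q(p) = -9 + 9*7 = -9 + 63 = 54)
(J + 174069) + Q(528) = (-325484 + 174069) + 54 = -151415 + 54 = -151361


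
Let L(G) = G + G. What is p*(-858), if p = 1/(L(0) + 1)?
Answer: -858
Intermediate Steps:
L(G) = 2*G
p = 1 (p = 1/(2*0 + 1) = 1/(0 + 1) = 1/1 = 1)
p*(-858) = 1*(-858) = -858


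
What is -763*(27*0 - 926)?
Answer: 706538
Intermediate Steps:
-763*(27*0 - 926) = -763*(0 - 926) = -763*(-926) = 706538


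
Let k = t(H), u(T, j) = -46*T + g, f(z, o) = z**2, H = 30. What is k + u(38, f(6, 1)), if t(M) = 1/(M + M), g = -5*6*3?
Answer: -110279/60 ≈ -1838.0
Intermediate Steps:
g = -90 (g = -30*3 = -90)
t(M) = 1/(2*M)
u(T, j) = -90 - 46*T (u(T, j) = -46*T - 90 = -90 - 46*T)
k = 1/60 (k = (1/2)/30 = (1/2)*(1/30) = 1/60 ≈ 0.016667)
k + u(38, f(6, 1)) = 1/60 + (-90 - 46*38) = 1/60 + (-90 - 1748) = 1/60 - 1838 = -110279/60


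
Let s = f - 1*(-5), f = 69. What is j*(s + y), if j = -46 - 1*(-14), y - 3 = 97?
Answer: -5568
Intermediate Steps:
y = 100 (y = 3 + 97 = 100)
j = -32 (j = -46 + 14 = -32)
s = 74 (s = 69 - 1*(-5) = 69 + 5 = 74)
j*(s + y) = -32*(74 + 100) = -32*174 = -5568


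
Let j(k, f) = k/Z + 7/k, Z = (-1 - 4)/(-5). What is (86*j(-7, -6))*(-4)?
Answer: 2752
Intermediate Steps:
Z = 1 (Z = -5*(-⅕) = 1)
j(k, f) = k + 7/k (j(k, f) = k/1 + 7/k = k*1 + 7/k = k + 7/k)
(86*j(-7, -6))*(-4) = (86*(-7 + 7/(-7)))*(-4) = (86*(-7 + 7*(-⅐)))*(-4) = (86*(-7 - 1))*(-4) = (86*(-8))*(-4) = -688*(-4) = 2752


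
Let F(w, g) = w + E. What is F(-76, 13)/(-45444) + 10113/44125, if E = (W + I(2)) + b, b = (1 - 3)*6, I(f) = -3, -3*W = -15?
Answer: 231684961/1002608250 ≈ 0.23108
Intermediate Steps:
W = 5 (W = -⅓*(-15) = 5)
b = -12 (b = -2*6 = -12)
E = -10 (E = (5 - 3) - 12 = 2 - 12 = -10)
F(w, g) = -10 + w (F(w, g) = w - 10 = -10 + w)
F(-76, 13)/(-45444) + 10113/44125 = (-10 - 76)/(-45444) + 10113/44125 = -86*(-1/45444) + 10113*(1/44125) = 43/22722 + 10113/44125 = 231684961/1002608250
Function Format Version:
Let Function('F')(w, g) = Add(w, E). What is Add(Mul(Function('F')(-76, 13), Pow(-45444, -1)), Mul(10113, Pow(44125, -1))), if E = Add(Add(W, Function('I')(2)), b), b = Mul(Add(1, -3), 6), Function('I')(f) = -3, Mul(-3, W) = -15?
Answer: Rational(231684961, 1002608250) ≈ 0.23108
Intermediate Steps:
W = 5 (W = Mul(Rational(-1, 3), -15) = 5)
b = -12 (b = Mul(-2, 6) = -12)
E = -10 (E = Add(Add(5, -3), -12) = Add(2, -12) = -10)
Function('F')(w, g) = Add(-10, w) (Function('F')(w, g) = Add(w, -10) = Add(-10, w))
Add(Mul(Function('F')(-76, 13), Pow(-45444, -1)), Mul(10113, Pow(44125, -1))) = Add(Mul(Add(-10, -76), Pow(-45444, -1)), Mul(10113, Pow(44125, -1))) = Add(Mul(-86, Rational(-1, 45444)), Mul(10113, Rational(1, 44125))) = Add(Rational(43, 22722), Rational(10113, 44125)) = Rational(231684961, 1002608250)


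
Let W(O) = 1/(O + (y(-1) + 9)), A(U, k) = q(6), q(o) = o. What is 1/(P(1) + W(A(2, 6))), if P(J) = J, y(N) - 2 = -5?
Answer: 12/13 ≈ 0.92308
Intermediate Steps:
y(N) = -3 (y(N) = 2 - 5 = -3)
A(U, k) = 6
W(O) = 1/(6 + O) (W(O) = 1/(O + (-3 + 9)) = 1/(O + 6) = 1/(6 + O))
1/(P(1) + W(A(2, 6))) = 1/(1 + 1/(6 + 6)) = 1/(1 + 1/12) = 1/(13/12) = 12/13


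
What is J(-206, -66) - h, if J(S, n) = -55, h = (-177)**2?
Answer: -31384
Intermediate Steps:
h = 31329
J(-206, -66) - h = -55 - 1*31329 = -55 - 31329 = -31384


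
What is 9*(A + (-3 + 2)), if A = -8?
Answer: -81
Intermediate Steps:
9*(A + (-3 + 2)) = 9*(-8 + (-3 + 2)) = 9*(-8 - 1) = 9*(-9) = -81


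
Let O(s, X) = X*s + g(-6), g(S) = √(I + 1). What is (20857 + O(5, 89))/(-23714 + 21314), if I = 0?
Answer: -7101/800 ≈ -8.8763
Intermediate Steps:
g(S) = 1 (g(S) = √(0 + 1) = √1 = 1)
O(s, X) = 1 + X*s (O(s, X) = X*s + 1 = 1 + X*s)
(20857 + O(5, 89))/(-23714 + 21314) = (20857 + (1 + 89*5))/(-23714 + 21314) = (20857 + (1 + 445))/(-2400) = (20857 + 446)*(-1/2400) = 21303*(-1/2400) = -7101/800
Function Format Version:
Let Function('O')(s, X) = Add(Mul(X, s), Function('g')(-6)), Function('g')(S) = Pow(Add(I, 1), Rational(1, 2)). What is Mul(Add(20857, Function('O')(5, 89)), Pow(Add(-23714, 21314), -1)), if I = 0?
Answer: Rational(-7101, 800) ≈ -8.8763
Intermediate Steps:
Function('g')(S) = 1 (Function('g')(S) = Pow(Add(0, 1), Rational(1, 2)) = Pow(1, Rational(1, 2)) = 1)
Function('O')(s, X) = Add(1, Mul(X, s)) (Function('O')(s, X) = Add(Mul(X, s), 1) = Add(1, Mul(X, s)))
Mul(Add(20857, Function('O')(5, 89)), Pow(Add(-23714, 21314), -1)) = Mul(Add(20857, Add(1, Mul(89, 5))), Pow(Add(-23714, 21314), -1)) = Mul(Add(20857, Add(1, 445)), Pow(-2400, -1)) = Mul(Add(20857, 446), Rational(-1, 2400)) = Mul(21303, Rational(-1, 2400)) = Rational(-7101, 800)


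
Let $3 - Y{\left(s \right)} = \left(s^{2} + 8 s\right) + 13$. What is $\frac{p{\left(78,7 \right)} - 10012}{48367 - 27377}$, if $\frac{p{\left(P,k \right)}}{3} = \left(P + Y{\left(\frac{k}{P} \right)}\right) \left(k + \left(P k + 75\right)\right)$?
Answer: $\frac{59183231}{10641930} \approx 5.5613$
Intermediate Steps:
$Y{\left(s \right)} = -10 - s^{2} - 8 s$ ($Y{\left(s \right)} = 3 - \left(\left(s^{2} + 8 s\right) + 13\right) = 3 - \left(13 + s^{2} + 8 s\right) = -10 - s^{2} - 8 s$)
$p{\left(P,k \right)} = 3 \left(75 + k + P k\right) \left(-10 + P - \frac{k^{2}}{P^{2}} - \frac{8 k}{P}\right)$ ($p{\left(P,k \right)} = 3 \left(P - \left(10 + \left(\frac{k}{P}\right)^{2} + \frac{8 k}{P}\right)\right) \left(k + \left(P k + 75\right)\right) = 3 \left(P - \left(10 + \frac{k^{2}}{P^{2}} + \frac{8 k}{P}\right)\right) \left(k + \left(75 + P k\right)\right) = 3 \left(P - \left(10 + \frac{k^{2}}{P^{2}} + \frac{8 k}{P}\right)\right) \left(75 + k + P k\right) = 3 \left(-10 + P - \frac{k^{2}}{P^{2}} - \frac{8 k}{P}\right) \left(75 + k + P k\right) = 3 \left(75 + k + P k\right) \left(-10 + P - \frac{k^{2}}{P^{2}} - \frac{8 k}{P}\right)$)
$\frac{p{\left(78,7 \right)} - 10012}{48367 - 27377} = \frac{\left(-2250 - 210 - 24 \cdot 7^{2} + 225 \cdot 78 - \frac{12600}{78} - \frac{225 \cdot 7^{2}}{6084} - 2106 \cdot 7 - \frac{24 \cdot 7^{2}}{78} - \frac{3 \cdot 7^{3}}{78} - \frac{3 \cdot 7^{3}}{6084} + 3 \cdot 7 \cdot 78^{2}\right) - 10012}{48367 - 27377} = \frac{\left(-2250 - 210 - 1176 + 17550 - 12600 \cdot \frac{1}{78} - \frac{25}{676} \cdot 49 - 14742 - \frac{4}{13} \cdot 49 - \frac{1}{26} \cdot 343 - \frac{1}{2028} \cdot 343 + 3 \cdot 7 \cdot 6084\right) - 10012}{20990} = \left(\left(-2250 - 210 - 1176 + 17550 - \frac{2100}{13} - \frac{1225}{676} - 14742 - \frac{196}{13} - \frac{343}{26} - \frac{343}{2028} + 127764\right) - 10012\right) \frac{1}{20990} = \left(\frac{64259315}{507} - 10012\right) \frac{1}{20990} = \frac{59183231}{507} \cdot \frac{1}{20990} = \frac{59183231}{10641930}$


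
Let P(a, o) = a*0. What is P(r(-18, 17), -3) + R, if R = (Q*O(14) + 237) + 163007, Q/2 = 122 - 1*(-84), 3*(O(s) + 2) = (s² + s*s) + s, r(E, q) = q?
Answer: 654532/3 ≈ 2.1818e+5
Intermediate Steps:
O(s) = -2 + s/3 + 2*s²/3 (O(s) = -2 + ((s² + s*s) + s)/3 = -2 + ((s² + s²) + s)/3 = -2 + (2*s² + s)/3 = -2 + (s + 2*s²)/3 = -2 + (s/3 + 2*s²/3) = -2 + s/3 + 2*s²/3)
Q = 412 (Q = 2*(122 - 1*(-84)) = 2*(122 + 84) = 2*206 = 412)
P(a, o) = 0
R = 654532/3 (R = (412*(-2 + (⅓)*14 + (⅔)*14²) + 237) + 163007 = (412*(-2 + 14/3 + (⅔)*196) + 237) + 163007 = (412*(-2 + 14/3 + 392/3) + 237) + 163007 = (412*(400/3) + 237) + 163007 = (164800/3 + 237) + 163007 = 165511/3 + 163007 = 654532/3 ≈ 2.1818e+5)
P(r(-18, 17), -3) + R = 0 + 654532/3 = 654532/3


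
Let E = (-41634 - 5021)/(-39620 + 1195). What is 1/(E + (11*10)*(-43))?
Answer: -7685/36340719 ≈ -0.00021147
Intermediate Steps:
E = 9331/7685 (E = -46655/(-38425) = -46655*(-1/38425) = 9331/7685 ≈ 1.2142)
1/(E + (11*10)*(-43)) = 1/(9331/7685 + (11*10)*(-43)) = 1/(9331/7685 + 110*(-43)) = 1/(9331/7685 - 4730) = 1/(-36340719/7685) = -7685/36340719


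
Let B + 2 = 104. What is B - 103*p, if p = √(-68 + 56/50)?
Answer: 102 - 206*I*√418/5 ≈ 102.0 - 842.34*I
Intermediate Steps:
B = 102 (B = -2 + 104 = 102)
p = 2*I*√418/5 (p = √(-68 + 56*(1/50)) = √(-68 + 28/25) = √(-1672/25) = 2*I*√418/5 ≈ 8.178*I)
B - 103*p = 102 - 206*I*√418/5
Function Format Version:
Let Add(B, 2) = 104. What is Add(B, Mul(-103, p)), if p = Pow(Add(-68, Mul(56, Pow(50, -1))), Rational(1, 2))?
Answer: Add(102, Mul(Rational(-206, 5), I, Pow(418, Rational(1, 2)))) ≈ Add(102.00, Mul(-842.34, I))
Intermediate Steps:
B = 102 (B = Add(-2, 104) = 102)
p = Mul(Rational(2, 5), I, Pow(418, Rational(1, 2))) (p = Pow(Add(-68, Mul(56, Rational(1, 50))), Rational(1, 2)) = Pow(Add(-68, Rational(28, 25)), Rational(1, 2)) = Pow(Rational(-1672, 25), Rational(1, 2)) = Mul(Rational(2, 5), I, Pow(418, Rational(1, 2))) ≈ Mul(8.1780, I))
Add(B, Mul(-103, p)) = Add(102, Mul(-103, Mul(Rational(2, 5), I, Pow(418, Rational(1, 2))))) = Add(102, Mul(Rational(-206, 5), I, Pow(418, Rational(1, 2))))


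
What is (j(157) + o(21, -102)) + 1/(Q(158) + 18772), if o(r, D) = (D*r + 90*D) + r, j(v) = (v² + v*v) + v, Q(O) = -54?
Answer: 714166573/18718 ≈ 38154.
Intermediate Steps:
j(v) = v + 2*v² (j(v) = (v² + v²) + v = 2*v² + v = v + 2*v²)
o(r, D) = r + 90*D + D*r (o(r, D) = (90*D + D*r) + r = r + 90*D + D*r)
(j(157) + o(21, -102)) + 1/(Q(158) + 18772) = (157*(1 + 2*157) + (21 + 90*(-102) - 102*21)) + 1/(-54 + 18772) = (157*(1 + 314) + (21 - 9180 - 2142)) + 1/18718 = (157*315 - 11301) + 1/18718 = (49455 - 11301) + 1/18718 = 38154 + 1/18718 = 714166573/18718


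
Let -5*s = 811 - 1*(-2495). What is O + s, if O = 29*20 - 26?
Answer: -536/5 ≈ -107.20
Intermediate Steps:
s = -3306/5 (s = -(811 - 1*(-2495))/5 = -(811 + 2495)/5 = -1/5*3306 = -3306/5 ≈ -661.20)
O = 554 (O = 580 - 26 = 554)
O + s = 554 - 3306/5 = -536/5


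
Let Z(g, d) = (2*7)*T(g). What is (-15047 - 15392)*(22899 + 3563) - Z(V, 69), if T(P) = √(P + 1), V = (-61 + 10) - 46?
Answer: -805476818 - 56*I*√6 ≈ -8.0548e+8 - 137.17*I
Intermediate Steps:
V = -97 (V = -51 - 46 = -97)
T(P) = √(1 + P)
Z(g, d) = 14*√(1 + g) (Z(g, d) = (2*7)*√(1 + g) = 14*√(1 + g))
(-15047 - 15392)*(22899 + 3563) - Z(V, 69) = (-15047 - 15392)*(22899 + 3563) - 14*√(1 - 97) = -30439*26462 - 14*√(-96) = -805476818 - 14*4*I*√6 = -805476818 - 56*I*√6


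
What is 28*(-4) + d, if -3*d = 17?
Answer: -353/3 ≈ -117.67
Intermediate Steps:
d = -17/3 (d = -⅓*17 = -17/3 ≈ -5.6667)
28*(-4) + d = 28*(-4) - 17/3 = -112 - 17/3 = -353/3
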